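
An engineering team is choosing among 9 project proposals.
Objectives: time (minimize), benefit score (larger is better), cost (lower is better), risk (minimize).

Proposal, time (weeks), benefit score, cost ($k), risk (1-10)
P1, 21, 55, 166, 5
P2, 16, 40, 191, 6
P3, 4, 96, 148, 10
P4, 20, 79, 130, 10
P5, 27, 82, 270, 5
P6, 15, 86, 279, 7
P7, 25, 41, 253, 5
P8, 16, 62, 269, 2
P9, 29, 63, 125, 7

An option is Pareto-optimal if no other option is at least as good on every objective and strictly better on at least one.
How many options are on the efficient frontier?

8

P1: not dominated.
P2: not dominated.
P3: not dominated (best time).
P4: not dominated.
P5: not dominated.
P6: not dominated.
P7: dominated by P1 (time 21≤25, benefit score 55≥41, cost 166≤253, risk 5≤5).
P8: not dominated (best risk).
P9: not dominated (best cost).
Pareto-optimal: P1, P2, P3, P4, P5, P6, P8, P9 → 8.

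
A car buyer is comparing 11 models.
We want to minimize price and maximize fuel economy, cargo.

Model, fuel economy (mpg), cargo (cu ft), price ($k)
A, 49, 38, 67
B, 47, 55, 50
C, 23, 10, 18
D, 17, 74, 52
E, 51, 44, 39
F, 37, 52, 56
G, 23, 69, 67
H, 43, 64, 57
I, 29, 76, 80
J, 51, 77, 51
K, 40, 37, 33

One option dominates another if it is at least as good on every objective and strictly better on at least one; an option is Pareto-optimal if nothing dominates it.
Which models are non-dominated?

B, C, E, J, K

A: dominated by E (fuel economy 51≥49, cargo 44≥38, price 39≤67).
B: not dominated.
C: not dominated (best price).
D: dominated by J (fuel economy 51≥17, cargo 77≥74, price 51≤52).
E: not dominated.
F: dominated by B (fuel economy 47≥37, cargo 55≥52, price 50≤56).
G: dominated by J (fuel economy 51≥23, cargo 77≥69, price 51≤67).
H: dominated by J (fuel economy 51≥43, cargo 77≥64, price 51≤57).
I: dominated by J (fuel economy 51≥29, cargo 77≥76, price 51≤80).
J: not dominated (best cargo).
K: not dominated.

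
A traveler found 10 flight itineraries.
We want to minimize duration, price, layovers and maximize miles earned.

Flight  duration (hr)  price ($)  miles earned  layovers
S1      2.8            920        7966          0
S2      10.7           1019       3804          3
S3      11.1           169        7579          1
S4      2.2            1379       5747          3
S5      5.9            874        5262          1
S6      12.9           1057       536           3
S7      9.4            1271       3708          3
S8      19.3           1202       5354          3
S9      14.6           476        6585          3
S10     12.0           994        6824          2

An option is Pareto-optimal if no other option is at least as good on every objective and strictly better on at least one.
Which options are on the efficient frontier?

S1: not dominated (best miles earned).
S2: dominated by S1 (duration 2.8≤10.7, price 920≤1019, miles earned 7966≥3804, layovers 0≤3).
S3: not dominated (best price).
S4: not dominated (best duration).
S5: not dominated.
S6: dominated by S1 (duration 2.8≤12.9, price 920≤1057, miles earned 7966≥536, layovers 0≤3).
S7: dominated by S1 (duration 2.8≤9.4, price 920≤1271, miles earned 7966≥3708, layovers 0≤3).
S8: dominated by S1 (duration 2.8≤19.3, price 920≤1202, miles earned 7966≥5354, layovers 0≤3).
S9: dominated by S3 (duration 11.1≤14.6, price 169≤476, miles earned 7579≥6585, layovers 1≤3).
S10: dominated by S1 (duration 2.8≤12.0, price 920≤994, miles earned 7966≥6824, layovers 0≤2).

S1, S3, S4, S5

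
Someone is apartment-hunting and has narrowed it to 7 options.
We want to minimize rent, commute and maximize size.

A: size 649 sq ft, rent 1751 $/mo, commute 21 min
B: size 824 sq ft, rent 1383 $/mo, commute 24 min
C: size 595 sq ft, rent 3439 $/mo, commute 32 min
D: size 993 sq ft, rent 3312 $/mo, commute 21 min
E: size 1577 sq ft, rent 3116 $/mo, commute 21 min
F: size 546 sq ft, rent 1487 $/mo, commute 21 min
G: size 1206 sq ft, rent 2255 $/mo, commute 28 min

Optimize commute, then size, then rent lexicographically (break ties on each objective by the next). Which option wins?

E

First minimize commute: best is 21, kept {A, D, E, F}.
Then maximize size: best is 1577, kept {E}.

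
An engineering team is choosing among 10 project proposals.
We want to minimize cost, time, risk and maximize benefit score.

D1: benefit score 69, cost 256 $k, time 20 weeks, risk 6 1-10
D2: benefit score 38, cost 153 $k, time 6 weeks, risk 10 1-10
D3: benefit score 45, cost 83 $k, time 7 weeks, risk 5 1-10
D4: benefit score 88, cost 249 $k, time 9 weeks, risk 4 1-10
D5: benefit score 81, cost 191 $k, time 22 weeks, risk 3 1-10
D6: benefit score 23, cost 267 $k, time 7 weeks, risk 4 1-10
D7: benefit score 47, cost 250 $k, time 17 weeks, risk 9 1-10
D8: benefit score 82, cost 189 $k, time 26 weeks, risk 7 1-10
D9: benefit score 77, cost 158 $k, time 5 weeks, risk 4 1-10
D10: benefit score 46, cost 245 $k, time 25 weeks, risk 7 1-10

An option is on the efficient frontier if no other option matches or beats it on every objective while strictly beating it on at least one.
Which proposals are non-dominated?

D2, D3, D4, D5, D8, D9

D1: dominated by D4 (benefit score 88≥69, cost 249≤256, time 9≤20, risk 4≤6).
D2: not dominated.
D3: not dominated (best cost).
D4: not dominated (best benefit score).
D5: not dominated (best risk).
D6: dominated by D9 (benefit score 77≥23, cost 158≤267, time 5≤7, risk 4≤4).
D7: dominated by D4 (benefit score 88≥47, cost 249≤250, time 9≤17, risk 4≤9).
D8: not dominated.
D9: not dominated (best time).
D10: dominated by D5 (benefit score 81≥46, cost 191≤245, time 22≤25, risk 3≤7).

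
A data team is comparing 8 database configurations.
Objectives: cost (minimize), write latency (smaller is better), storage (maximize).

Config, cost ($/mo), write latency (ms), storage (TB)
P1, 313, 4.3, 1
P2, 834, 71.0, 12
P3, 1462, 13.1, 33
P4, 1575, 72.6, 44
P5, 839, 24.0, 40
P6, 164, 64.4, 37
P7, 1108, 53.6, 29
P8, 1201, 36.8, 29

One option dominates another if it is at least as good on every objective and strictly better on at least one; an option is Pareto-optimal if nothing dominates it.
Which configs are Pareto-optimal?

P1, P3, P4, P5, P6

P1: not dominated (best write latency).
P2: dominated by P6 (cost 164≤834, write latency 64.4≤71.0, storage 37≥12).
P3: not dominated.
P4: not dominated (best storage).
P5: not dominated.
P6: not dominated (best cost).
P7: dominated by P5 (cost 839≤1108, write latency 24.0≤53.6, storage 40≥29).
P8: dominated by P5 (cost 839≤1201, write latency 24.0≤36.8, storage 40≥29).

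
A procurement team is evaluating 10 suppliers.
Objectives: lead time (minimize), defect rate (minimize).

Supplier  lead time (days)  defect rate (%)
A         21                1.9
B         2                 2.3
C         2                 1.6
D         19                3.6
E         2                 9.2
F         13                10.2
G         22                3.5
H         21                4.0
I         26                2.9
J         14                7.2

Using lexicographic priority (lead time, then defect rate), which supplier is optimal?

C

First minimize lead time: best is 2, kept {B, C, E}.
Then minimize defect rate: best is 1.6, kept {C}.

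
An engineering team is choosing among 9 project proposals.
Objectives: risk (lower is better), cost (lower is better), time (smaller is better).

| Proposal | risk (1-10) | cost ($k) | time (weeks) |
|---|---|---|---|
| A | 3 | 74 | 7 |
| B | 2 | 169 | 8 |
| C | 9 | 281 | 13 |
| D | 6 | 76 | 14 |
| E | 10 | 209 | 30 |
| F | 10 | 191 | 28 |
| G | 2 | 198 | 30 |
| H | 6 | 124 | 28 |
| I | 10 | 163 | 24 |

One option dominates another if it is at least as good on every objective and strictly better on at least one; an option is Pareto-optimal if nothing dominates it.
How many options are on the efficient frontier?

A: not dominated (best cost).
B: not dominated.
C: dominated by A (risk 3≤9, cost 74≤281, time 7≤13).
D: dominated by A (risk 3≤6, cost 74≤76, time 7≤14).
E: dominated by A (risk 3≤10, cost 74≤209, time 7≤30).
F: dominated by A (risk 3≤10, cost 74≤191, time 7≤28).
G: dominated by B (risk 2≤2, cost 169≤198, time 8≤30).
H: dominated by A (risk 3≤6, cost 74≤124, time 7≤28).
I: dominated by A (risk 3≤10, cost 74≤163, time 7≤24).
Pareto-optimal: A, B → 2.

2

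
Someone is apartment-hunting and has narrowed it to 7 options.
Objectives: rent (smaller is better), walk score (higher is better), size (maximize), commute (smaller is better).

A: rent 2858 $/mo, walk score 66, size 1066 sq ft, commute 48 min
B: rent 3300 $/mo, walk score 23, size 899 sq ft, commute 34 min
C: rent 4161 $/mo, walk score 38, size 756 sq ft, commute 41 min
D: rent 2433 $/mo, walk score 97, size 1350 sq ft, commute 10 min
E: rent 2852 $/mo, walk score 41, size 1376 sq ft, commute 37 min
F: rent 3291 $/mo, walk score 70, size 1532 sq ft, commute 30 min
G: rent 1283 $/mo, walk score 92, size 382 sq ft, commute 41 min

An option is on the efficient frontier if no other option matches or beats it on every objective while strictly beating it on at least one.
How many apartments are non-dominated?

4

A: dominated by D (rent 2433≤2858, walk score 97≥66, size 1350≥1066, commute 10≤48).
B: dominated by D (rent 2433≤3300, walk score 97≥23, size 1350≥899, commute 10≤34).
C: dominated by D (rent 2433≤4161, walk score 97≥38, size 1350≥756, commute 10≤41).
D: not dominated (best walk score).
E: not dominated.
F: not dominated (best size).
G: not dominated (best rent).
Pareto-optimal: D, E, F, G → 4.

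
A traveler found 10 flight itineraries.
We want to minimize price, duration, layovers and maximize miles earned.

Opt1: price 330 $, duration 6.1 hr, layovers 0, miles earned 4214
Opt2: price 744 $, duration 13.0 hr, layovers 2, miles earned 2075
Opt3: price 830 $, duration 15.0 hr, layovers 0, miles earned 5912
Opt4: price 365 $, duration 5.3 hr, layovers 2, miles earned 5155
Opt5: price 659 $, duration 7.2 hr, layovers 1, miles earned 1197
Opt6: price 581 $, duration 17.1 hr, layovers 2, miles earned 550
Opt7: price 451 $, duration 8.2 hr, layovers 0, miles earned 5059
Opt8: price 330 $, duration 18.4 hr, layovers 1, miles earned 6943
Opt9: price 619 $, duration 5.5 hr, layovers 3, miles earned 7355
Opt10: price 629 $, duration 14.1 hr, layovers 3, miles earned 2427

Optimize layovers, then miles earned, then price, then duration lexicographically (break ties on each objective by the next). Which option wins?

Opt3

First minimize layovers: best is 0, kept {Opt1, Opt3, Opt7}.
Then maximize miles earned: best is 5912, kept {Opt3}.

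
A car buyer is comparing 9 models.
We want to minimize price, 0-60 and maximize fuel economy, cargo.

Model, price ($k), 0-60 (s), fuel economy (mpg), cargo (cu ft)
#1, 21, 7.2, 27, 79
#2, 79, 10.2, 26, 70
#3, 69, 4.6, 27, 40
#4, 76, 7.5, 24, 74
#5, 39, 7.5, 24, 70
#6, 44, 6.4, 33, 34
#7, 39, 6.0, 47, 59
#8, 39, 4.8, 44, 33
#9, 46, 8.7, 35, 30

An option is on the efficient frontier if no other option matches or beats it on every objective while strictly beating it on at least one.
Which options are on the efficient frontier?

#1: not dominated (best price).
#2: dominated by #1 (price 21≤79, 0-60 7.2≤10.2, fuel economy 27≥26, cargo 79≥70).
#3: not dominated (best 0-60).
#4: dominated by #1 (price 21≤76, 0-60 7.2≤7.5, fuel economy 27≥24, cargo 79≥74).
#5: dominated by #1 (price 21≤39, 0-60 7.2≤7.5, fuel economy 27≥24, cargo 79≥70).
#6: dominated by #7 (price 39≤44, 0-60 6.0≤6.4, fuel economy 47≥33, cargo 59≥34).
#7: not dominated (best fuel economy).
#8: not dominated.
#9: dominated by #7 (price 39≤46, 0-60 6.0≤8.7, fuel economy 47≥35, cargo 59≥30).

#1, #3, #7, #8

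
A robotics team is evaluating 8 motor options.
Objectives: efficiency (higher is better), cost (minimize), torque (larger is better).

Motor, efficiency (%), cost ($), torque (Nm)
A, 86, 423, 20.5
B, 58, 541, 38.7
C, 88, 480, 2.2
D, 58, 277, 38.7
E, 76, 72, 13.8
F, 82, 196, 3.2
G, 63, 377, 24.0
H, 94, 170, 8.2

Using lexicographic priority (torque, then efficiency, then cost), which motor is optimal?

First maximize torque: best is 38.7, kept {B, D}.
Then maximize efficiency: best is 58, kept {B, D}.
Then minimize cost: best is 277, kept {D}.

D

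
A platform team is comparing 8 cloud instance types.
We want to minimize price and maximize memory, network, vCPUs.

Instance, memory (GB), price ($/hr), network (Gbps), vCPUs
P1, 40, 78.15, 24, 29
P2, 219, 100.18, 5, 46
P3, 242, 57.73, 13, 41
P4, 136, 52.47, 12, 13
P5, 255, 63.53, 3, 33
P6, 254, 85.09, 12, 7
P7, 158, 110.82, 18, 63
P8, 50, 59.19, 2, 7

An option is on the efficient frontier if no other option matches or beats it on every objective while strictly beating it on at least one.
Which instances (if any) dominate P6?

P1: worse on memory (40 vs 254).
P2: worse on memory (219 vs 254).
P3: worse on memory (242 vs 254).
P4: worse on memory (136 vs 254).
P5: worse on network (3 vs 12).
P7: worse on memory (158 vs 254).
P8: worse on memory (50 vs 254).
No option dominates P6.

none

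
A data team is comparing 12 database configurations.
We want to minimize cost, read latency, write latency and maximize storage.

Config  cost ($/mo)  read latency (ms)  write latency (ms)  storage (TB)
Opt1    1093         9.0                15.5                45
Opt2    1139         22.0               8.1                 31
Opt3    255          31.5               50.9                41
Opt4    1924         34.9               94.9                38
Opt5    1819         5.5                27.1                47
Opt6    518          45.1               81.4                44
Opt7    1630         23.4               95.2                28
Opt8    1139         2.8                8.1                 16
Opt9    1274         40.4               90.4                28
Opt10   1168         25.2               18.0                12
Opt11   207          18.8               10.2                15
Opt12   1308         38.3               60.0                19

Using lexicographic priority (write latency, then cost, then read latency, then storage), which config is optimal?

Opt8

First minimize write latency: best is 8.1, kept {Opt2, Opt8}.
Then minimize cost: best is 1139, kept {Opt2, Opt8}.
Then minimize read latency: best is 2.8, kept {Opt8}.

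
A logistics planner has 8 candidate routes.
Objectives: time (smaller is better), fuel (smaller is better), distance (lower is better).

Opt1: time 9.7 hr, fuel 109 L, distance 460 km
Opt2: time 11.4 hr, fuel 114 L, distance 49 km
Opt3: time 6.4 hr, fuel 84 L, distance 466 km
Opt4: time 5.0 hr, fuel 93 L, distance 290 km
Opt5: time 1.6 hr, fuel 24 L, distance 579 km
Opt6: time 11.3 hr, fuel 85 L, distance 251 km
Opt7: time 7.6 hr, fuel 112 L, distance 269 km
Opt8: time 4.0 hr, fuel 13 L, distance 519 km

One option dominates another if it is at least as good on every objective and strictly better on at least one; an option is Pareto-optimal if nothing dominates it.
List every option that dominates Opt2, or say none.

Opt1: worse on distance (460 vs 49).
Opt3: worse on distance (466 vs 49).
Opt4: worse on distance (290 vs 49).
Opt5: worse on distance (579 vs 49).
Opt6: worse on distance (251 vs 49).
Opt7: worse on distance (269 vs 49).
Opt8: worse on distance (519 vs 49).
No option dominates Opt2.

none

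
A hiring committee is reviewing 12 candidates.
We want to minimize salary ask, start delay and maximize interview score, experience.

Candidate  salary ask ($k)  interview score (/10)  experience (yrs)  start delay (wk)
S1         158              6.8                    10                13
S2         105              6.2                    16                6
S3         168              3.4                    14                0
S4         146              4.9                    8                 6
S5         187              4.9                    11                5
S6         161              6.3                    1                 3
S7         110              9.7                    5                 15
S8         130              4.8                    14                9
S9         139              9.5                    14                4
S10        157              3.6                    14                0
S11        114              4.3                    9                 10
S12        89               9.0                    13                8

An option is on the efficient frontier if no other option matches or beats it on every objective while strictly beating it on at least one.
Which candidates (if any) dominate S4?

S2: salary ask 105≤146, interview score 6.2≥4.9, experience 16≥8, start delay 6≤6 — dominates S4.
S9: salary ask 139≤146, interview score 9.5≥4.9, experience 14≥8, start delay 4≤6 — dominates S4.
Others (S1, S3, S5, S6, S7, S8, S10, S11, S12) are each worse than S4 on at least one objective.

S2, S9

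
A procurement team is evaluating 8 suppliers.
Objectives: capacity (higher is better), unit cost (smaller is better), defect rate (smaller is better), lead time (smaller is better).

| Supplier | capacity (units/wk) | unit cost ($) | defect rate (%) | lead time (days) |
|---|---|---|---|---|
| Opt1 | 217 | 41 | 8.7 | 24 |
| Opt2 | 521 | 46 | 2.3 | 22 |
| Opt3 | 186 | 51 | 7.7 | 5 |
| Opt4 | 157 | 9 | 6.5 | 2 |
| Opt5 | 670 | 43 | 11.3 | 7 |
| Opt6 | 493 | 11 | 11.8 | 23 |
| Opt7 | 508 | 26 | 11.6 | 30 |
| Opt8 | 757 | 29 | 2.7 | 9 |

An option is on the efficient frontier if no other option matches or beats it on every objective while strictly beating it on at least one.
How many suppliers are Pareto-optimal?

7

Opt1: dominated by Opt8 (capacity 757≥217, unit cost 29≤41, defect rate 2.7≤8.7, lead time 9≤24).
Opt2: not dominated (best defect rate).
Opt3: not dominated.
Opt4: not dominated (best unit cost).
Opt5: not dominated.
Opt6: not dominated.
Opt7: not dominated.
Opt8: not dominated (best capacity).
Pareto-optimal: Opt2, Opt3, Opt4, Opt5, Opt6, Opt7, Opt8 → 7.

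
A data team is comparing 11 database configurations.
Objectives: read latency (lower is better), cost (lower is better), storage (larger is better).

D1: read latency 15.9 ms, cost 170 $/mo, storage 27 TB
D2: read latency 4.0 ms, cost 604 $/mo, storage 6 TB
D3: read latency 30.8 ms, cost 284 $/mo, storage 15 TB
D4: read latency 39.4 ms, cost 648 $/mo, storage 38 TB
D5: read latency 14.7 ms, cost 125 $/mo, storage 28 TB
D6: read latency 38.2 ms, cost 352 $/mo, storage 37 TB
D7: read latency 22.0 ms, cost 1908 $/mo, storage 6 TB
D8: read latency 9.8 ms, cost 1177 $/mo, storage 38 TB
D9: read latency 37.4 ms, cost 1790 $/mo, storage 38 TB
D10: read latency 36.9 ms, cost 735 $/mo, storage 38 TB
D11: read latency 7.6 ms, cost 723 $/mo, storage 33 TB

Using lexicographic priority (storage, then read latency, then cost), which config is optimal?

D8

First maximize storage: best is 38, kept {D4, D8, D9, D10}.
Then minimize read latency: best is 9.8, kept {D8}.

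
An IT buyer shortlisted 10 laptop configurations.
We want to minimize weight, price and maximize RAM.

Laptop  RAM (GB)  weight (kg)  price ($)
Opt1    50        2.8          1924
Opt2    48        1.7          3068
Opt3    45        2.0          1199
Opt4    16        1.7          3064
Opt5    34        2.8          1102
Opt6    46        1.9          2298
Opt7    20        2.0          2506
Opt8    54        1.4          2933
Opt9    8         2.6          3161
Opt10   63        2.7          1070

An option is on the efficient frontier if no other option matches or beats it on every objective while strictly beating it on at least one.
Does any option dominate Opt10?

Opt1: worse on RAM (50 vs 63).
Opt2: worse on RAM (48 vs 63).
Opt3: worse on RAM (45 vs 63).
Opt4: worse on RAM (16 vs 63).
Opt5: worse on RAM (34 vs 63).
Opt6: worse on RAM (46 vs 63).
Opt7: worse on RAM (20 vs 63).
Opt8: worse on RAM (54 vs 63).
Opt9: worse on RAM (8 vs 63).
No option is at least as good as Opt10 on every objective and strictly better on one.

No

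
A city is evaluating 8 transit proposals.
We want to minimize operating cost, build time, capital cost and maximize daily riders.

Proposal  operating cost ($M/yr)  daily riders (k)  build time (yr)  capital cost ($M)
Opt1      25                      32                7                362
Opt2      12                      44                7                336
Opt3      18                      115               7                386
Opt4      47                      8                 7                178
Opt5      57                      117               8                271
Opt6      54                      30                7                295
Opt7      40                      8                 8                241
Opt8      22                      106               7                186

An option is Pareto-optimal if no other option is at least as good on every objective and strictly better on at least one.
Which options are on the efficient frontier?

Opt1: dominated by Opt2 (operating cost 12≤25, daily riders 44≥32, build time 7≤7, capital cost 336≤362).
Opt2: not dominated (best operating cost).
Opt3: not dominated.
Opt4: not dominated (best capital cost).
Opt5: not dominated (best daily riders).
Opt6: dominated by Opt8 (operating cost 22≤54, daily riders 106≥30, build time 7≤7, capital cost 186≤295).
Opt7: dominated by Opt8 (operating cost 22≤40, daily riders 106≥8, build time 7≤8, capital cost 186≤241).
Opt8: not dominated.

Opt2, Opt3, Opt4, Opt5, Opt8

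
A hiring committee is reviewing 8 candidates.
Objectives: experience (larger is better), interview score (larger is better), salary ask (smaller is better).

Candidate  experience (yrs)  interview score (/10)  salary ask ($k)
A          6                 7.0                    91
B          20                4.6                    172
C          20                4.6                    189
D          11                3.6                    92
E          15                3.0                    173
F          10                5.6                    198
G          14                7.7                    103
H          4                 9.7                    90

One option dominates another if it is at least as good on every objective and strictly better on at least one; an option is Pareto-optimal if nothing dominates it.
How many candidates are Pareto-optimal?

5

A: not dominated.
B: not dominated.
C: dominated by B (experience 20≥20, interview score 4.6≥4.6, salary ask 172≤189).
D: not dominated.
E: dominated by B (experience 20≥15, interview score 4.6≥3.0, salary ask 172≤173).
F: dominated by G (experience 14≥10, interview score 7.7≥5.6, salary ask 103≤198).
G: not dominated.
H: not dominated (best interview score).
Pareto-optimal: A, B, D, G, H → 5.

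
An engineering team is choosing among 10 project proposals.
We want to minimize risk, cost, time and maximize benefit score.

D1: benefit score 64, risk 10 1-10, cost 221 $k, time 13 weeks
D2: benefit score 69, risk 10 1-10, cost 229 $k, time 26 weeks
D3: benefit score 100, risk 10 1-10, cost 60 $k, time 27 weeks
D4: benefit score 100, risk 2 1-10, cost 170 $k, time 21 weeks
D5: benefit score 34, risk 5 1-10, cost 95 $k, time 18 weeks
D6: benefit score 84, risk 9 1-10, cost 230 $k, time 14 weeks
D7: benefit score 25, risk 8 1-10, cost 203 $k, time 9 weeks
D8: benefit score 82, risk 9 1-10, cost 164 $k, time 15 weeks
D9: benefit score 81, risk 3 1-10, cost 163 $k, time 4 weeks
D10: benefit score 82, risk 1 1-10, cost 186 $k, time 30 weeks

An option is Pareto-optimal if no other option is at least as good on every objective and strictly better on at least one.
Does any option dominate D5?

No

D1: worse on risk (10 vs 5).
D2: worse on risk (10 vs 5).
D3: worse on risk (10 vs 5).
D4: worse on cost (170 vs 95).
D6: worse on risk (9 vs 5).
D7: worse on benefit score (25 vs 34).
D8: worse on risk (9 vs 5).
D9: worse on cost (163 vs 95).
D10: worse on cost (186 vs 95).
No option is at least as good as D5 on every objective and strictly better on one.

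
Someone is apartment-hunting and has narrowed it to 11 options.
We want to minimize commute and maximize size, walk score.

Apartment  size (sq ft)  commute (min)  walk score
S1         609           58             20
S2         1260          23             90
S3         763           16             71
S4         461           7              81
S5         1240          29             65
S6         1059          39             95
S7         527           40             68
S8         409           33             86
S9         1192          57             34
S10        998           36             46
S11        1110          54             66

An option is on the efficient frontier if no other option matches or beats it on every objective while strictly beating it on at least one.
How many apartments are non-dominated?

4

S1: dominated by S2 (size 1260≥609, commute 23≤58, walk score 90≥20).
S2: not dominated (best size).
S3: not dominated.
S4: not dominated (best commute).
S5: dominated by S2 (size 1260≥1240, commute 23≤29, walk score 90≥65).
S6: not dominated (best walk score).
S7: dominated by S2 (size 1260≥527, commute 23≤40, walk score 90≥68).
S8: dominated by S2 (size 1260≥409, commute 23≤33, walk score 90≥86).
S9: dominated by S2 (size 1260≥1192, commute 23≤57, walk score 90≥34).
S10: dominated by S2 (size 1260≥998, commute 23≤36, walk score 90≥46).
S11: dominated by S2 (size 1260≥1110, commute 23≤54, walk score 90≥66).
Pareto-optimal: S2, S3, S4, S6 → 4.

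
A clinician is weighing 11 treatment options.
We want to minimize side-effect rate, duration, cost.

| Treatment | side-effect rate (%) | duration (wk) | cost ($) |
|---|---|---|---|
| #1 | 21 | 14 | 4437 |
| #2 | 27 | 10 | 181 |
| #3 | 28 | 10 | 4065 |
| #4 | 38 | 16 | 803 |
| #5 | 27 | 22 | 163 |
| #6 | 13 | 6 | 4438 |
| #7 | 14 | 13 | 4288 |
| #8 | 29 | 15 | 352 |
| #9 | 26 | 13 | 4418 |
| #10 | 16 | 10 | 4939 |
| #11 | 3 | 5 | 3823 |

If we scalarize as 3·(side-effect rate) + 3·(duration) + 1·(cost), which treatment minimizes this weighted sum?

#1: 3·21 + 3·14 + 1·4437 = 4542
#2: 3·27 + 3·10 + 1·181 = 292
#3: 3·28 + 3·10 + 1·4065 = 4179
#4: 3·38 + 3·16 + 1·803 = 965
#5: 3·27 + 3·22 + 1·163 = 310
#6: 3·13 + 3·6 + 1·4438 = 4495
#7: 3·14 + 3·13 + 1·4288 = 4369
#8: 3·29 + 3·15 + 1·352 = 484
#9: 3·26 + 3·13 + 1·4418 = 4535
#10: 3·16 + 3·10 + 1·4939 = 5017
#11: 3·3 + 3·5 + 1·3823 = 3847
Lowest: #2 at 292.

#2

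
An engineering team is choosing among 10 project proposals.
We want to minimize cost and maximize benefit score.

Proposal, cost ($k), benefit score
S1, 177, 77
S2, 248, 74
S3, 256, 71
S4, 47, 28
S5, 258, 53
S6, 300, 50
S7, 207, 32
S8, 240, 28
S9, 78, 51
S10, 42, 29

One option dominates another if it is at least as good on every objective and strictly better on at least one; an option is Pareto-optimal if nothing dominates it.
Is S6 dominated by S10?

No

S10 vs S6: S10 is worse on benefit score (29 vs 50), so it does not dominate S6.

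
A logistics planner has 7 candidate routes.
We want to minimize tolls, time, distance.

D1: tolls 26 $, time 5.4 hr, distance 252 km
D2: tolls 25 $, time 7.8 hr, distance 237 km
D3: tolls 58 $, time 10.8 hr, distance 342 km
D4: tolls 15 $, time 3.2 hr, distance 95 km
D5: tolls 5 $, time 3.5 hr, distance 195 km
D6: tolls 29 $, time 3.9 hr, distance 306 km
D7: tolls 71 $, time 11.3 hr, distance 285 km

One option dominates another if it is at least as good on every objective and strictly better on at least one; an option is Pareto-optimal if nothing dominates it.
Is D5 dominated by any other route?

No

D1: worse on tolls (26 vs 5).
D2: worse on tolls (25 vs 5).
D3: worse on tolls (58 vs 5).
D4: worse on tolls (15 vs 5).
D6: worse on tolls (29 vs 5).
D7: worse on tolls (71 vs 5).
No option is at least as good as D5 on every objective and strictly better on one.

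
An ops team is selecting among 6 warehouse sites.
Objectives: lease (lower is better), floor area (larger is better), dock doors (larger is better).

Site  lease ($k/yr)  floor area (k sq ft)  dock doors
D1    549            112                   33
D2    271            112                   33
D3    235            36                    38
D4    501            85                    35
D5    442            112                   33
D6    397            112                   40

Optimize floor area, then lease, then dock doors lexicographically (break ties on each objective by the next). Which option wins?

First maximize floor area: best is 112, kept {D1, D2, D5, D6}.
Then minimize lease: best is 271, kept {D2}.

D2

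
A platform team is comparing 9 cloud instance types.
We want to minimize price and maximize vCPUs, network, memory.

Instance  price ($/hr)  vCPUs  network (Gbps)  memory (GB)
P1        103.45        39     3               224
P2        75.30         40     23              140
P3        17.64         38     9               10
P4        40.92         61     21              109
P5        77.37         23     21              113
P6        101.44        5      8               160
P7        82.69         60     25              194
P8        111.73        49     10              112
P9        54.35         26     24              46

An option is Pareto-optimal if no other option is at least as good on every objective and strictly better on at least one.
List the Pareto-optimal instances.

P1: not dominated (best memory).
P2: not dominated.
P3: not dominated (best price).
P4: not dominated (best vCPUs).
P5: dominated by P2 (price 75.30≤77.37, vCPUs 40≥23, network 23≥21, memory 140≥113).
P6: dominated by P7 (price 82.69≤101.44, vCPUs 60≥5, network 25≥8, memory 194≥160).
P7: not dominated (best network).
P8: dominated by P7 (price 82.69≤111.73, vCPUs 60≥49, network 25≥10, memory 194≥112).
P9: not dominated.

P1, P2, P3, P4, P7, P9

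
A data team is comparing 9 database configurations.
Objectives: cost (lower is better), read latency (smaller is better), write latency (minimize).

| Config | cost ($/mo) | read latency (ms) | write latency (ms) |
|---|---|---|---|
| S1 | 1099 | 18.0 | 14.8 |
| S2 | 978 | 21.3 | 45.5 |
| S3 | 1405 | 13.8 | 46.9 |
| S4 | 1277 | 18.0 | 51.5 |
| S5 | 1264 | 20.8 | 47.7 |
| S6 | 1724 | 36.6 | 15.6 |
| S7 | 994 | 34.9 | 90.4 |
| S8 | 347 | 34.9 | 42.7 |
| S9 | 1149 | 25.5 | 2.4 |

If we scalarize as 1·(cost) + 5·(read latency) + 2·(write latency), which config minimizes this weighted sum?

S8

S1: 1·1099 + 5·18.0 + 2·14.8 = 1218.6
S2: 1·978 + 5·21.3 + 2·45.5 = 1175.5
S3: 1·1405 + 5·13.8 + 2·46.9 = 1567.8
S4: 1·1277 + 5·18.0 + 2·51.5 = 1470.0
S5: 1·1264 + 5·20.8 + 2·47.7 = 1463.4
S6: 1·1724 + 5·36.6 + 2·15.6 = 1938.2
S7: 1·994 + 5·34.9 + 2·90.4 = 1349.3
S8: 1·347 + 5·34.9 + 2·42.7 = 606.9
S9: 1·1149 + 5·25.5 + 2·2.4 = 1281.3
Lowest: S8 at 606.9.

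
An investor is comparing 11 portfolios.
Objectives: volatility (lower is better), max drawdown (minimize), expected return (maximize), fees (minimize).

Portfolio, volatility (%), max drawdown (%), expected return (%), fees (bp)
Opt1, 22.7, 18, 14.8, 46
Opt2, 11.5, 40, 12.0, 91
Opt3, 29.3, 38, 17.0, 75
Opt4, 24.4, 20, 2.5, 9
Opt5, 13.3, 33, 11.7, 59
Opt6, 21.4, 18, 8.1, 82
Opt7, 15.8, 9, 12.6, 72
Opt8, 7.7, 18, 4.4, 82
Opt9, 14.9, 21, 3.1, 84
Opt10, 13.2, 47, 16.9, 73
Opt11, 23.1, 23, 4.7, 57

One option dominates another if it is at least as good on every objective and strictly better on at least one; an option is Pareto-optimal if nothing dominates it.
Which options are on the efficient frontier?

Opt1, Opt2, Opt3, Opt4, Opt5, Opt7, Opt8, Opt10

Opt1: not dominated.
Opt2: not dominated.
Opt3: not dominated (best expected return).
Opt4: not dominated (best fees).
Opt5: not dominated.
Opt6: dominated by Opt7 (volatility 15.8≤21.4, max drawdown 9≤18, expected return 12.6≥8.1, fees 72≤82).
Opt7: not dominated (best max drawdown).
Opt8: not dominated (best volatility).
Opt9: dominated by Opt8 (volatility 7.7≤14.9, max drawdown 18≤21, expected return 4.4≥3.1, fees 82≤84).
Opt10: not dominated.
Opt11: dominated by Opt1 (volatility 22.7≤23.1, max drawdown 18≤23, expected return 14.8≥4.7, fees 46≤57).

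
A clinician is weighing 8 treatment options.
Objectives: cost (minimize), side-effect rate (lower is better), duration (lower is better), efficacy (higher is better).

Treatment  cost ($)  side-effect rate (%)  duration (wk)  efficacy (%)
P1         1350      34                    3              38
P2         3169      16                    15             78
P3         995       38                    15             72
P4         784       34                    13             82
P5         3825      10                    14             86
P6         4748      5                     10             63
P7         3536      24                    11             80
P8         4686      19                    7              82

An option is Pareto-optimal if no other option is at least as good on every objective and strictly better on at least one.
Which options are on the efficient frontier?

P1, P2, P4, P5, P6, P7, P8

P1: not dominated (best duration).
P2: not dominated.
P3: dominated by P4 (cost 784≤995, side-effect rate 34≤38, duration 13≤15, efficacy 82≥72).
P4: not dominated (best cost).
P5: not dominated (best efficacy).
P6: not dominated (best side-effect rate).
P7: not dominated.
P8: not dominated.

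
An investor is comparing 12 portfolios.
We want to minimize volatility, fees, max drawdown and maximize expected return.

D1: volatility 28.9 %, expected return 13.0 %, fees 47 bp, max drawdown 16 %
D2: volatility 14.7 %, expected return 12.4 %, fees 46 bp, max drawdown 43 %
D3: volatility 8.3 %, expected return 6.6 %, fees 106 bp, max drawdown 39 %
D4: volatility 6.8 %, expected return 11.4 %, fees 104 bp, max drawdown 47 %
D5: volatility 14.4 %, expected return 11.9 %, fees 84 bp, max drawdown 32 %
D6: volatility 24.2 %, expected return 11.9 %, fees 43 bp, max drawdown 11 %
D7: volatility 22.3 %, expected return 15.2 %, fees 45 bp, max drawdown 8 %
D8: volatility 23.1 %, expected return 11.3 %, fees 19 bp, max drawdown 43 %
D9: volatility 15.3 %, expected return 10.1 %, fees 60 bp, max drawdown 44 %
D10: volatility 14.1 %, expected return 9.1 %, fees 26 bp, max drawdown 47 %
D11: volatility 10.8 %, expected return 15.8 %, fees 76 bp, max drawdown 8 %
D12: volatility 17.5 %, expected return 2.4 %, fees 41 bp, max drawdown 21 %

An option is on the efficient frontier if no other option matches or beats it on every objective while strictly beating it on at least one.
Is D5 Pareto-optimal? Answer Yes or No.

D11 vs D5: volatility 10.8≤14.4, expected return 15.8≥11.9, fees 76≤84, max drawdown 8≤32 — D11 is at least as good on every objective and strictly better on at least one, so D11 dominates D5.

No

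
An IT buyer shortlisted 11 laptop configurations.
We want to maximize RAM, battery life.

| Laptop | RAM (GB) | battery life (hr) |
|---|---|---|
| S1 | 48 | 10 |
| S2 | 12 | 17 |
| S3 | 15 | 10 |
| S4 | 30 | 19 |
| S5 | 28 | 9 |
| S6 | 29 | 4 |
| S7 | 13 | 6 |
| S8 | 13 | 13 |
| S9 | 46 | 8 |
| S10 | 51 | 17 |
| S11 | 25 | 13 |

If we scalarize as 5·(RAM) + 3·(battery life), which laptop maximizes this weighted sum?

S1: 5·48 + 3·10 = 270
S2: 5·12 + 3·17 = 111
S3: 5·15 + 3·10 = 105
S4: 5·30 + 3·19 = 207
S5: 5·28 + 3·9 = 167
S6: 5·29 + 3·4 = 157
S7: 5·13 + 3·6 = 83
S8: 5·13 + 3·13 = 104
S9: 5·46 + 3·8 = 254
S10: 5·51 + 3·17 = 306
S11: 5·25 + 3·13 = 164
Highest: S10 at 306.

S10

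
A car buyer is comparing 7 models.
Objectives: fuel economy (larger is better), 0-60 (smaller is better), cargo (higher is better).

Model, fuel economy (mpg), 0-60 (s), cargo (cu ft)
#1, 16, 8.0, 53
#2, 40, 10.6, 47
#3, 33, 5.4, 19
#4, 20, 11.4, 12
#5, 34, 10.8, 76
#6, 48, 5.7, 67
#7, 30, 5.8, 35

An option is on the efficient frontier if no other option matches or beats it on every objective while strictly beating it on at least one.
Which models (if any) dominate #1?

#6

#6: fuel economy 48≥16, 0-60 5.7≤8.0, cargo 67≥53 — dominates #1.
Others (#2, #3, #4, #5, #7) are each worse than #1 on at least one objective.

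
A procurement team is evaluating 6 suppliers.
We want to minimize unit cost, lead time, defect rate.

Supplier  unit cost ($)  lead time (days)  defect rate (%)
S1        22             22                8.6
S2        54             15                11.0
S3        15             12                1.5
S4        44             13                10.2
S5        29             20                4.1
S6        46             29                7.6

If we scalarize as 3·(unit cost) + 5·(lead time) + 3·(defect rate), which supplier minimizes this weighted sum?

S3

S1: 3·22 + 5·22 + 3·8.6 = 201.8
S2: 3·54 + 5·15 + 3·11.0 = 270.0
S3: 3·15 + 5·12 + 3·1.5 = 109.5
S4: 3·44 + 5·13 + 3·10.2 = 227.6
S5: 3·29 + 5·20 + 3·4.1 = 199.3
S6: 3·46 + 5·29 + 3·7.6 = 305.8
Lowest: S3 at 109.5.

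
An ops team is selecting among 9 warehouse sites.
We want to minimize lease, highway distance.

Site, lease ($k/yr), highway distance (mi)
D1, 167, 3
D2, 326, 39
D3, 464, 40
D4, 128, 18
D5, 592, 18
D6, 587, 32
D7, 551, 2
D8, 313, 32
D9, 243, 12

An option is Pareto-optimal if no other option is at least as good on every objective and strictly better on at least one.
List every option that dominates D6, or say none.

D1, D4, D7, D8, D9

D1: lease 167≤587, highway distance 3≤32 — dominates D6.
D4: lease 128≤587, highway distance 18≤32 — dominates D6.
D7: lease 551≤587, highway distance 2≤32 — dominates D6.
D8: lease 313≤587, highway distance 32≤32 — dominates D6.
D9: lease 243≤587, highway distance 12≤32 — dominates D6.
Others (D2, D3, D5) are each worse than D6 on at least one objective.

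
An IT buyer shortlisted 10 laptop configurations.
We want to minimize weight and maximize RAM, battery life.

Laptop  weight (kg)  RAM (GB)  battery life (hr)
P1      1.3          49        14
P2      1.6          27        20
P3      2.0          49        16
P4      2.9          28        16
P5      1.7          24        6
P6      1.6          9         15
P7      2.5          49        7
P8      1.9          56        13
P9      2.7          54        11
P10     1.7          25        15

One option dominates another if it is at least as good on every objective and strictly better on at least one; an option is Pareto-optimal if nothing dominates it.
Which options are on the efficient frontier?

P1: not dominated (best weight).
P2: not dominated (best battery life).
P3: not dominated.
P4: dominated by P3 (weight 2.0≤2.9, RAM 49≥28, battery life 16≥16).
P5: dominated by P1 (weight 1.3≤1.7, RAM 49≥24, battery life 14≥6).
P6: dominated by P2 (weight 1.6≤1.6, RAM 27≥9, battery life 20≥15).
P7: dominated by P1 (weight 1.3≤2.5, RAM 49≥49, battery life 14≥7).
P8: not dominated (best RAM).
P9: dominated by P8 (weight 1.9≤2.7, RAM 56≥54, battery life 13≥11).
P10: dominated by P2 (weight 1.6≤1.7, RAM 27≥25, battery life 20≥15).

P1, P2, P3, P8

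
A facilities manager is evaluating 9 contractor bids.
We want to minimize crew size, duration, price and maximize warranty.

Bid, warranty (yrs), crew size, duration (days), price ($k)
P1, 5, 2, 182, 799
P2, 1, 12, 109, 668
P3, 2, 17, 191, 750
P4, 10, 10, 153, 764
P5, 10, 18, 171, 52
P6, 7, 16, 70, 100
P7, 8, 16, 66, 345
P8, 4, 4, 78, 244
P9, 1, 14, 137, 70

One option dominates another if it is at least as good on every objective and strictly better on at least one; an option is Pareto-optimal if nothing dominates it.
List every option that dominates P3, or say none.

P6, P7, P8

P6: warranty 7≥2, crew size 16≤17, duration 70≤191, price 100≤750 — dominates P3.
P7: warranty 8≥2, crew size 16≤17, duration 66≤191, price 345≤750 — dominates P3.
P8: warranty 4≥2, crew size 4≤17, duration 78≤191, price 244≤750 — dominates P3.
Others (P1, P2, P4, P5, P9) are each worse than P3 on at least one objective.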